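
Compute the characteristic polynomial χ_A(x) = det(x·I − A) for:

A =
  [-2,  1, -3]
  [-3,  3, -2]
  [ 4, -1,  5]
x^3 - 6*x^2 + 12*x - 8

Expanding det(x·I − A) (e.g. by cofactor expansion or by noting that A is similar to its Jordan form J, which has the same characteristic polynomial as A) gives
  χ_A(x) = x^3 - 6*x^2 + 12*x - 8
which factors as (x - 2)^3. The eigenvalues (with algebraic multiplicities) are λ = 2 with multiplicity 3.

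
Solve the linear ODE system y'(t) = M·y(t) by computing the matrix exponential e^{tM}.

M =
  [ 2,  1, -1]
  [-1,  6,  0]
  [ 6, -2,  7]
e^{tM} =
  [t^2*exp(5*t) - 3*t*exp(5*t) + exp(5*t), t*exp(5*t), t^2*exp(5*t)/2 - t*exp(5*t)]
  [t^2*exp(5*t) - t*exp(5*t), t*exp(5*t) + exp(5*t), t^2*exp(5*t)/2]
  [-2*t^2*exp(5*t) + 6*t*exp(5*t), -2*t*exp(5*t), -t^2*exp(5*t) + 2*t*exp(5*t) + exp(5*t)]

Strategy: write M = P · J · P⁻¹ where J is a Jordan canonical form, so e^{tM} = P · e^{tJ} · P⁻¹, and e^{tJ} can be computed block-by-block.

M has Jordan form
J =
  [5, 1, 0]
  [0, 5, 1]
  [0, 0, 5]
(up to reordering of blocks).

Per-block formulas:
  For a 3×3 Jordan block J_3(5): exp(t · J_3(5)) = e^(5t)·(I + t·N + (t^2/2)·N^2), where N is the 3×3 nilpotent shift.

After assembling e^{tJ} and conjugating by P, we get:

e^{tM} =
  [t^2*exp(5*t) - 3*t*exp(5*t) + exp(5*t), t*exp(5*t), t^2*exp(5*t)/2 - t*exp(5*t)]
  [t^2*exp(5*t) - t*exp(5*t), t*exp(5*t) + exp(5*t), t^2*exp(5*t)/2]
  [-2*t^2*exp(5*t) + 6*t*exp(5*t), -2*t*exp(5*t), -t^2*exp(5*t) + 2*t*exp(5*t) + exp(5*t)]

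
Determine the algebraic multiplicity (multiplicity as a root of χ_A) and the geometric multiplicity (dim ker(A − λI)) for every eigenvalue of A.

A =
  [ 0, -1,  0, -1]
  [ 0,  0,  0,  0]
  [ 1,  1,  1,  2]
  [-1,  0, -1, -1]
λ = 0: alg = 4, geom = 2

Step 1 — factor the characteristic polynomial to read off the algebraic multiplicities:
  χ_A(x) = x^4

Step 2 — compute geometric multiplicities via the rank-nullity identity g(λ) = n − rank(A − λI):
  rank(A − (0)·I) = 2, so dim ker(A − (0)·I) = n − 2 = 2

Summary:
  λ = 0: algebraic multiplicity = 4, geometric multiplicity = 2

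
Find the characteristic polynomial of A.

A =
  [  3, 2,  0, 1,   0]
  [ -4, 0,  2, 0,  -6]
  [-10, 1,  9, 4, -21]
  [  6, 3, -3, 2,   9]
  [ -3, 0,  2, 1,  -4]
x^5 - 10*x^4 + 40*x^3 - 80*x^2 + 80*x - 32

Expanding det(x·I − A) (e.g. by cofactor expansion or by noting that A is similar to its Jordan form J, which has the same characteristic polynomial as A) gives
  χ_A(x) = x^5 - 10*x^4 + 40*x^3 - 80*x^2 + 80*x - 32
which factors as (x - 2)^5. The eigenvalues (with algebraic multiplicities) are λ = 2 with multiplicity 5.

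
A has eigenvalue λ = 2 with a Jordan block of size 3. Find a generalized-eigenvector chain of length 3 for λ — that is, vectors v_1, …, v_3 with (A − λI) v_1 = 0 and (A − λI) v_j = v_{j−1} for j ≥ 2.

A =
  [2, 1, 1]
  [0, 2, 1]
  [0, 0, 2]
A Jordan chain for λ = 2 of length 3:
v_1 = (1, 0, 0)ᵀ
v_2 = (1, 1, 0)ᵀ
v_3 = (0, 0, 1)ᵀ

Let N = A − (2)·I. We want v_3 with N^3 v_3 = 0 but N^2 v_3 ≠ 0; then v_{j-1} := N · v_j for j = 3, …, 2.

Pick v_3 = (0, 0, 1)ᵀ.
Then v_2 = N · v_3 = (1, 1, 0)ᵀ.
Then v_1 = N · v_2 = (1, 0, 0)ᵀ.

Sanity check: (A − (2)·I) v_1 = (0, 0, 0)ᵀ = 0. ✓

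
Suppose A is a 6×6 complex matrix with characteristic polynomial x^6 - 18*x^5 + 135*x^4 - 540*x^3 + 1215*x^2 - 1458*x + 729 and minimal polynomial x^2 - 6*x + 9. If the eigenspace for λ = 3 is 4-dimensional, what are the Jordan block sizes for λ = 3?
Block sizes for λ = 3: [2, 2, 1, 1]

Step 1 — from the characteristic polynomial, algebraic multiplicity of λ = 3 is 6. From dim ker(A − (3)·I) = 4, there are exactly 4 Jordan blocks for λ = 3.
Step 2 — from the minimal polynomial, the factor (x − 3)^2 tells us the largest block for λ = 3 has size 2.
Step 3 — with total size 6, 4 blocks, and largest block 2, the block sizes (in nonincreasing order) are [2, 2, 1, 1].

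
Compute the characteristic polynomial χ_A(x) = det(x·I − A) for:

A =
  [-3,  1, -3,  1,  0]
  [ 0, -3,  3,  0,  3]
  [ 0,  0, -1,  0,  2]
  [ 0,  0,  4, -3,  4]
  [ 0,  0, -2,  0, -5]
x^5 + 15*x^4 + 90*x^3 + 270*x^2 + 405*x + 243

Expanding det(x·I − A) (e.g. by cofactor expansion or by noting that A is similar to its Jordan form J, which has the same characteristic polynomial as A) gives
  χ_A(x) = x^5 + 15*x^4 + 90*x^3 + 270*x^2 + 405*x + 243
which factors as (x + 3)^5. The eigenvalues (with algebraic multiplicities) are λ = -3 with multiplicity 5.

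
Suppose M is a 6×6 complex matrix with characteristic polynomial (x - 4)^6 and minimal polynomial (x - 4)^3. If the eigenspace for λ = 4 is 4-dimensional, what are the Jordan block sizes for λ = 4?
Block sizes for λ = 4: [3, 1, 1, 1]

Step 1 — from the characteristic polynomial, algebraic multiplicity of λ = 4 is 6. From dim ker(M − (4)·I) = 4, there are exactly 4 Jordan blocks for λ = 4.
Step 2 — from the minimal polynomial, the factor (x − 4)^3 tells us the largest block for λ = 4 has size 3.
Step 3 — with total size 6, 4 blocks, and largest block 3, the block sizes (in nonincreasing order) are [3, 1, 1, 1].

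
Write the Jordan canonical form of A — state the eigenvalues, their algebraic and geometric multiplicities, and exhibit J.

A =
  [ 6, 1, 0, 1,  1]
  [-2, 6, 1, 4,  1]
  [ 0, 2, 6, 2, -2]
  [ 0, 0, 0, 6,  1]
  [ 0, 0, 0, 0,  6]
J_3(6) ⊕ J_2(6)

The characteristic polynomial is
  det(x·I − A) = x^5 - 30*x^4 + 360*x^3 - 2160*x^2 + 6480*x - 7776 = (x - 6)^5

Eigenvalues and multiplicities (the geometric multiplicity of λ is n − rank(A − λI), which equals the number of Jordan blocks for λ):
  λ = 6: algebraic multiplicity = 5, geometric multiplicity = 2

Determining the block sizes for each eigenvalue:
  λ = 6: with am = 5 and gm = 2, the partition is not yet determined (e.g. several partitions of 5 into 2 parts exist). Let N = A − (6)·I. Computing rank(N^1) = 3, rank(N^2) = 1, rank(N^3) = 0; the number of blocks of size ≥ j is rank(N^{j−1}) − rank(N^j), giving [2, 2, 1]. So we have 1 block(s) of size 3, 1 block(s) of size 2 → block sizes [3, 2]

Assembling the blocks gives a Jordan form
J =
  [6, 1, 0, 0, 0]
  [0, 6, 1, 0, 0]
  [0, 0, 6, 0, 0]
  [0, 0, 0, 6, 1]
  [0, 0, 0, 0, 6]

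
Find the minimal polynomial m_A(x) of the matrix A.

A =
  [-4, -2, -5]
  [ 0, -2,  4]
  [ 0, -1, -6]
x^3 + 12*x^2 + 48*x + 64

The characteristic polynomial is χ_A(x) = (x + 4)^3, so the eigenvalues are known. The minimal polynomial is
  m_A(x) = Π_λ (x − λ)^{k_λ}
where k_λ is the size of the *largest* Jordan block for λ (equivalently, the smallest k with (A − λI)^k v = 0 for every generalised eigenvector v of λ).

  λ = -4: largest Jordan block has size 3, contributing (x + 4)^3

So m_A(x) = (x + 4)^3 = x^3 + 12*x^2 + 48*x + 64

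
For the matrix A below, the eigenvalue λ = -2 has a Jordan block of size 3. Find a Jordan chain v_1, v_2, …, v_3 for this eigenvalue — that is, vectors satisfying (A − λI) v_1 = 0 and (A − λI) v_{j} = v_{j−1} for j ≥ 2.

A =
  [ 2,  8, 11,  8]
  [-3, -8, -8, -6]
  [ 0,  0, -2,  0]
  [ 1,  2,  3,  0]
A Jordan chain for λ = -2 of length 3:
v_1 = (4, -3, 0, 1)ᵀ
v_2 = (11, -8, 0, 3)ᵀ
v_3 = (0, 0, 1, 0)ᵀ

Let N = A − (-2)·I. We want v_3 with N^3 v_3 = 0 but N^2 v_3 ≠ 0; then v_{j-1} := N · v_j for j = 3, …, 2.

Pick v_3 = (0, 0, 1, 0)ᵀ.
Then v_2 = N · v_3 = (11, -8, 0, 3)ᵀ.
Then v_1 = N · v_2 = (4, -3, 0, 1)ᵀ.

Sanity check: (A − (-2)·I) v_1 = (0, 0, 0, 0)ᵀ = 0. ✓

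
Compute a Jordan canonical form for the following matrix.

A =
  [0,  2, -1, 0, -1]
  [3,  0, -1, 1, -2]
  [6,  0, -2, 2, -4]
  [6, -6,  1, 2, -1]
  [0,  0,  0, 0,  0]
J_2(0) ⊕ J_2(0) ⊕ J_1(0)

The characteristic polynomial is
  det(x·I − A) = x^5

Eigenvalues and multiplicities (the geometric multiplicity of λ is n − rank(A − λI), which equals the number of Jordan blocks for λ):
  λ = 0: algebraic multiplicity = 5, geometric multiplicity = 3

Determining the block sizes for each eigenvalue:
  λ = 0: with am = 5 and gm = 3, the partition is not yet determined (e.g. several partitions of 5 into 3 parts exist). Let N = A − (0)·I. Computing rank(N^1) = 2, rank(N^2) = 0; the number of blocks of size ≥ j is rank(N^{j−1}) − rank(N^j), giving [3, 2]. So we have 2 block(s) of size 2, 1 block(s) of size 1 → block sizes [2, 2, 1]

Assembling the blocks gives a Jordan form
J =
  [0, 1, 0, 0, 0]
  [0, 0, 0, 0, 0]
  [0, 0, 0, 1, 0]
  [0, 0, 0, 0, 0]
  [0, 0, 0, 0, 0]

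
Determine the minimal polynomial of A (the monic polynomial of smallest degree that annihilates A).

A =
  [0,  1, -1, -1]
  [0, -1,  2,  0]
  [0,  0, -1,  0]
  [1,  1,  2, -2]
x^3 + 3*x^2 + 3*x + 1

The characteristic polynomial is χ_A(x) = (x + 1)^4, so the eigenvalues are known. The minimal polynomial is
  m_A(x) = Π_λ (x − λ)^{k_λ}
where k_λ is the size of the *largest* Jordan block for λ (equivalently, the smallest k with (A − λI)^k v = 0 for every generalised eigenvector v of λ).

  λ = -1: largest Jordan block has size 3, contributing (x + 1)^3

So m_A(x) = (x + 1)^3 = x^3 + 3*x^2 + 3*x + 1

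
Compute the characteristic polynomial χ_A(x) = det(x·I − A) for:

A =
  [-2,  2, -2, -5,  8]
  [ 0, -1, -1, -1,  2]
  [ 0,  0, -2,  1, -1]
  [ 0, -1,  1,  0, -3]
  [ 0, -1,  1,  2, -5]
x^5 + 10*x^4 + 40*x^3 + 80*x^2 + 80*x + 32

Expanding det(x·I − A) (e.g. by cofactor expansion or by noting that A is similar to its Jordan form J, which has the same characteristic polynomial as A) gives
  χ_A(x) = x^5 + 10*x^4 + 40*x^3 + 80*x^2 + 80*x + 32
which factors as (x + 2)^5. The eigenvalues (with algebraic multiplicities) are λ = -2 with multiplicity 5.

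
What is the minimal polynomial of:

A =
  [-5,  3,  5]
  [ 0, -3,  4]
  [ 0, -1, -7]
x^3 + 15*x^2 + 75*x + 125

The characteristic polynomial is χ_A(x) = (x + 5)^3, so the eigenvalues are known. The minimal polynomial is
  m_A(x) = Π_λ (x − λ)^{k_λ}
where k_λ is the size of the *largest* Jordan block for λ (equivalently, the smallest k with (A − λI)^k v = 0 for every generalised eigenvector v of λ).

  λ = -5: largest Jordan block has size 3, contributing (x + 5)^3

So m_A(x) = (x + 5)^3 = x^3 + 15*x^2 + 75*x + 125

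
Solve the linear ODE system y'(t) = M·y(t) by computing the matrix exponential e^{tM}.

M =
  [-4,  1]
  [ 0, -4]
e^{tM} =
  [exp(-4*t), t*exp(-4*t)]
  [0, exp(-4*t)]

Strategy: write M = P · J · P⁻¹ where J is a Jordan canonical form, so e^{tM} = P · e^{tJ} · P⁻¹, and e^{tJ} can be computed block-by-block.

M has Jordan form
J =
  [-4,  1]
  [ 0, -4]
(up to reordering of blocks).

Per-block formulas:
  For a 2×2 Jordan block J_2(-4): exp(t · J_2(-4)) = e^(-4t)·(I + t·N), where N is the 2×2 nilpotent shift.

After assembling e^{tJ} and conjugating by P, we get:

e^{tM} =
  [exp(-4*t), t*exp(-4*t)]
  [0, exp(-4*t)]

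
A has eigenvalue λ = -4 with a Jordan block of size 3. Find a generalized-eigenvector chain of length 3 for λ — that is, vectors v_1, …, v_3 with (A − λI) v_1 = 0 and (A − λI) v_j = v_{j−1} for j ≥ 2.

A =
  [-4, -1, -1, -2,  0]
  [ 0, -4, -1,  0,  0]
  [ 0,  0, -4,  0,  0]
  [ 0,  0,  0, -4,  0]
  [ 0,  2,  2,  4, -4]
A Jordan chain for λ = -4 of length 3:
v_1 = (1, 0, 0, 0, -2)ᵀ
v_2 = (-1, -1, 0, 0, 2)ᵀ
v_3 = (0, 0, 1, 0, 0)ᵀ

Let N = A − (-4)·I. We want v_3 with N^3 v_3 = 0 but N^2 v_3 ≠ 0; then v_{j-1} := N · v_j for j = 3, …, 2.

Pick v_3 = (0, 0, 1, 0, 0)ᵀ.
Then v_2 = N · v_3 = (-1, -1, 0, 0, 2)ᵀ.
Then v_1 = N · v_2 = (1, 0, 0, 0, -2)ᵀ.

Sanity check: (A − (-4)·I) v_1 = (0, 0, 0, 0, 0)ᵀ = 0. ✓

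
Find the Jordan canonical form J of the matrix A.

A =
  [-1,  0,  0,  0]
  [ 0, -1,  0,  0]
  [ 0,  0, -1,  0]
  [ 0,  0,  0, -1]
J_1(-1) ⊕ J_1(-1) ⊕ J_1(-1) ⊕ J_1(-1)

The characteristic polynomial is
  det(x·I − A) = x^4 + 4*x^3 + 6*x^2 + 4*x + 1 = (x + 1)^4

Eigenvalues and multiplicities (the geometric multiplicity of λ is n − rank(A − λI), which equals the number of Jordan blocks for λ):
  λ = -1: algebraic multiplicity = 4, geometric multiplicity = 4

Determining the block sizes for each eigenvalue:
  λ = -1: gm = am = 4, so every block has size 1 → block sizes [1, 1, 1, 1]

Assembling the blocks gives a Jordan form
J =
  [-1,  0,  0,  0]
  [ 0, -1,  0,  0]
  [ 0,  0, -1,  0]
  [ 0,  0,  0, -1]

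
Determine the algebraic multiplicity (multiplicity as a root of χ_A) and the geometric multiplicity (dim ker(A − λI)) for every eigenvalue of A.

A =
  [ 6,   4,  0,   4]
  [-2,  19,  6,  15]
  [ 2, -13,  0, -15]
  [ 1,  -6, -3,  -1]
λ = 6: alg = 4, geom = 2

Step 1 — factor the characteristic polynomial to read off the algebraic multiplicities:
  χ_A(x) = (x - 6)^4

Step 2 — compute geometric multiplicities via the rank-nullity identity g(λ) = n − rank(A − λI):
  rank(A − (6)·I) = 2, so dim ker(A − (6)·I) = n − 2 = 2

Summary:
  λ = 6: algebraic multiplicity = 4, geometric multiplicity = 2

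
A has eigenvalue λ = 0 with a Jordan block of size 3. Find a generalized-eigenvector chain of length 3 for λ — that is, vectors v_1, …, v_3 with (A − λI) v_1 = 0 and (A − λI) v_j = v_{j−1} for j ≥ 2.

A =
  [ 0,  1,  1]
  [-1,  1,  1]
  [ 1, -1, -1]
A Jordan chain for λ = 0 of length 3:
v_1 = (0, -1, 1)ᵀ
v_2 = (1, 1, -1)ᵀ
v_3 = (0, 1, 0)ᵀ

Let N = A − (0)·I. We want v_3 with N^3 v_3 = 0 but N^2 v_3 ≠ 0; then v_{j-1} := N · v_j for j = 3, …, 2.

Pick v_3 = (0, 1, 0)ᵀ.
Then v_2 = N · v_3 = (1, 1, -1)ᵀ.
Then v_1 = N · v_2 = (0, -1, 1)ᵀ.

Sanity check: (A − (0)·I) v_1 = (0, 0, 0)ᵀ = 0. ✓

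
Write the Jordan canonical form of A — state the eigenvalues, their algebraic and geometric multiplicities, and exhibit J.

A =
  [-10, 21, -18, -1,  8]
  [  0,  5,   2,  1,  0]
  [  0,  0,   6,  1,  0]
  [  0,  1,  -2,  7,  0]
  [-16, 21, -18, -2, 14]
J_1(-2) ⊕ J_3(6) ⊕ J_1(6)

The characteristic polynomial is
  det(x·I − A) = x^5 - 22*x^4 + 168*x^3 - 432*x^2 - 432*x + 2592 = (x - 6)^4*(x + 2)

Eigenvalues and multiplicities (the geometric multiplicity of λ is n − rank(A − λI), which equals the number of Jordan blocks for λ):
  λ = -2: algebraic multiplicity = 1, geometric multiplicity = 1
  λ = 6: algebraic multiplicity = 4, geometric multiplicity = 2

Determining the block sizes for each eigenvalue:
  λ = -2: one block (gm = 1), so the single block has size am = 1 → block sizes [1]
  λ = 6: with am = 4 and gm = 2, the partition is not yet determined (e.g. several partitions of 4 into 2 parts exist). Let N = A − (6)·I. Computing rank(N^1) = 3, rank(N^2) = 2, rank(N^3) = 1; the number of blocks of size ≥ j is rank(N^{j−1}) − rank(N^j), giving [2, 1, 1]. So we have 1 block(s) of size 3, 1 block(s) of size 1 → block sizes [3, 1]

Assembling the blocks gives a Jordan form
J =
  [-2, 0, 0, 0, 0]
  [ 0, 6, 1, 0, 0]
  [ 0, 0, 6, 1, 0]
  [ 0, 0, 0, 6, 0]
  [ 0, 0, 0, 0, 6]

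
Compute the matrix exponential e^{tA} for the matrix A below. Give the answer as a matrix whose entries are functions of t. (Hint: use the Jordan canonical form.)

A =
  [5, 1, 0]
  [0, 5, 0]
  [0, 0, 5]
e^{tA} =
  [exp(5*t), t*exp(5*t), 0]
  [0, exp(5*t), 0]
  [0, 0, exp(5*t)]

Strategy: write A = P · J · P⁻¹ where J is a Jordan canonical form, so e^{tA} = P · e^{tJ} · P⁻¹, and e^{tJ} can be computed block-by-block.

A has Jordan form
J =
  [5, 1, 0]
  [0, 5, 0]
  [0, 0, 5]
(up to reordering of blocks).

Per-block formulas:
  For a 1×1 block at λ = 5: exp(t · [5]) = [e^(5t)].
  For a 2×2 Jordan block J_2(5): exp(t · J_2(5)) = e^(5t)·(I + t·N), where N is the 2×2 nilpotent shift.

After assembling e^{tJ} and conjugating by P, we get:

e^{tA} =
  [exp(5*t), t*exp(5*t), 0]
  [0, exp(5*t), 0]
  [0, 0, exp(5*t)]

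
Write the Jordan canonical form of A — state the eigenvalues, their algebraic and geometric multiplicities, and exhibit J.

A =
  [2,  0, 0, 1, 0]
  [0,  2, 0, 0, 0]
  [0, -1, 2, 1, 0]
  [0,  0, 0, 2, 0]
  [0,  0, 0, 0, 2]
J_2(2) ⊕ J_2(2) ⊕ J_1(2)

The characteristic polynomial is
  det(x·I − A) = x^5 - 10*x^4 + 40*x^3 - 80*x^2 + 80*x - 32 = (x - 2)^5

Eigenvalues and multiplicities (the geometric multiplicity of λ is n − rank(A − λI), which equals the number of Jordan blocks for λ):
  λ = 2: algebraic multiplicity = 5, geometric multiplicity = 3

Determining the block sizes for each eigenvalue:
  λ = 2: with am = 5 and gm = 3, the partition is not yet determined (e.g. several partitions of 5 into 3 parts exist). Let N = A − (2)·I. Computing rank(N^1) = 2, rank(N^2) = 0; the number of blocks of size ≥ j is rank(N^{j−1}) − rank(N^j), giving [3, 2]. So we have 2 block(s) of size 2, 1 block(s) of size 1 → block sizes [2, 2, 1]

Assembling the blocks gives a Jordan form
J =
  [2, 1, 0, 0, 0]
  [0, 2, 0, 0, 0]
  [0, 0, 2, 1, 0]
  [0, 0, 0, 2, 0]
  [0, 0, 0, 0, 2]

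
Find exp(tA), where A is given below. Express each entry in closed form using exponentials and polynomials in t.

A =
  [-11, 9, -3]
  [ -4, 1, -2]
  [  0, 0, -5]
e^{tA} =
  [-6*t*exp(-5*t) + exp(-5*t), 9*t*exp(-5*t), -3*t*exp(-5*t)]
  [-4*t*exp(-5*t), 6*t*exp(-5*t) + exp(-5*t), -2*t*exp(-5*t)]
  [0, 0, exp(-5*t)]

Strategy: write A = P · J · P⁻¹ where J is a Jordan canonical form, so e^{tA} = P · e^{tJ} · P⁻¹, and e^{tJ} can be computed block-by-block.

A has Jordan form
J =
  [-5,  1,  0]
  [ 0, -5,  0]
  [ 0,  0, -5]
(up to reordering of blocks).

Per-block formulas:
  For a 2×2 Jordan block J_2(-5): exp(t · J_2(-5)) = e^(-5t)·(I + t·N), where N is the 2×2 nilpotent shift.
  For a 1×1 block at λ = -5: exp(t · [-5]) = [e^(-5t)].

After assembling e^{tJ} and conjugating by P, we get:

e^{tA} =
  [-6*t*exp(-5*t) + exp(-5*t), 9*t*exp(-5*t), -3*t*exp(-5*t)]
  [-4*t*exp(-5*t), 6*t*exp(-5*t) + exp(-5*t), -2*t*exp(-5*t)]
  [0, 0, exp(-5*t)]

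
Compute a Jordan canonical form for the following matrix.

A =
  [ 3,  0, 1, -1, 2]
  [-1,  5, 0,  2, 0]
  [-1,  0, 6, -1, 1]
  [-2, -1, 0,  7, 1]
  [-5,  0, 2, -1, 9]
J_3(6) ⊕ J_2(6)

The characteristic polynomial is
  det(x·I − A) = x^5 - 30*x^4 + 360*x^3 - 2160*x^2 + 6480*x - 7776 = (x - 6)^5

Eigenvalues and multiplicities (the geometric multiplicity of λ is n − rank(A − λI), which equals the number of Jordan blocks for λ):
  λ = 6: algebraic multiplicity = 5, geometric multiplicity = 2

Determining the block sizes for each eigenvalue:
  λ = 6: with am = 5 and gm = 2, the partition is not yet determined (e.g. several partitions of 5 into 2 parts exist). Let N = A − (6)·I. Computing rank(N^1) = 3, rank(N^2) = 1, rank(N^3) = 0; the number of blocks of size ≥ j is rank(N^{j−1}) − rank(N^j), giving [2, 2, 1]. So we have 1 block(s) of size 3, 1 block(s) of size 2 → block sizes [3, 2]

Assembling the blocks gives a Jordan form
J =
  [6, 1, 0, 0, 0]
  [0, 6, 1, 0, 0]
  [0, 0, 6, 0, 0]
  [0, 0, 0, 6, 1]
  [0, 0, 0, 0, 6]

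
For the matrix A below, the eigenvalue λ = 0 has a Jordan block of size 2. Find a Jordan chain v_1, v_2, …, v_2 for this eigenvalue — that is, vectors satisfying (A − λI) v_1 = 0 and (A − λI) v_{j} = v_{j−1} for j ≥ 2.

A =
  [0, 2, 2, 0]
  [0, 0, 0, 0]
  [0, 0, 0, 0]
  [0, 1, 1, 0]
A Jordan chain for λ = 0 of length 2:
v_1 = (2, 0, 0, 1)ᵀ
v_2 = (0, 1, 0, 0)ᵀ

Let N = A − (0)·I. We want v_2 with N^2 v_2 = 0 but N^1 v_2 ≠ 0; then v_{j-1} := N · v_j for j = 2, …, 2.

Pick v_2 = (0, 1, 0, 0)ᵀ.
Then v_1 = N · v_2 = (2, 0, 0, 1)ᵀ.

Sanity check: (A − (0)·I) v_1 = (0, 0, 0, 0)ᵀ = 0. ✓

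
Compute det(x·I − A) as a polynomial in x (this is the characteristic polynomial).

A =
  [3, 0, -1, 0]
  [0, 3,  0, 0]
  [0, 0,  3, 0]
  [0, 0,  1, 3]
x^4 - 12*x^3 + 54*x^2 - 108*x + 81

Expanding det(x·I − A) (e.g. by cofactor expansion or by noting that A is similar to its Jordan form J, which has the same characteristic polynomial as A) gives
  χ_A(x) = x^4 - 12*x^3 + 54*x^2 - 108*x + 81
which factors as (x - 3)^4. The eigenvalues (with algebraic multiplicities) are λ = 3 with multiplicity 4.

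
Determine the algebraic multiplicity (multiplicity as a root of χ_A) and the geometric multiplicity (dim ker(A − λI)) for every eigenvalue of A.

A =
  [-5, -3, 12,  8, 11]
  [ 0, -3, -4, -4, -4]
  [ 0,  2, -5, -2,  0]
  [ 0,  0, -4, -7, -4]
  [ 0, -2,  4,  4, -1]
λ = -5: alg = 3, geom = 2; λ = -3: alg = 2, geom = 2

Step 1 — factor the characteristic polynomial to read off the algebraic multiplicities:
  χ_A(x) = (x + 3)^2*(x + 5)^3

Step 2 — compute geometric multiplicities via the rank-nullity identity g(λ) = n − rank(A − λI):
  rank(A − (-5)·I) = 3, so dim ker(A − (-5)·I) = n − 3 = 2
  rank(A − (-3)·I) = 3, so dim ker(A − (-3)·I) = n − 3 = 2

Summary:
  λ = -5: algebraic multiplicity = 3, geometric multiplicity = 2
  λ = -3: algebraic multiplicity = 2, geometric multiplicity = 2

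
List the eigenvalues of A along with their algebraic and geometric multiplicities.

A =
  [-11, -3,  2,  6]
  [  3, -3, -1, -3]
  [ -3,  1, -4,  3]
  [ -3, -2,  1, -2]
λ = -5: alg = 4, geom = 2

Step 1 — factor the characteristic polynomial to read off the algebraic multiplicities:
  χ_A(x) = (x + 5)^4

Step 2 — compute geometric multiplicities via the rank-nullity identity g(λ) = n − rank(A − λI):
  rank(A − (-5)·I) = 2, so dim ker(A − (-5)·I) = n − 2 = 2

Summary:
  λ = -5: algebraic multiplicity = 4, geometric multiplicity = 2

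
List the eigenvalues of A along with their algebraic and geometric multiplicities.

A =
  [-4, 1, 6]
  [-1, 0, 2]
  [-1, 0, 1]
λ = -1: alg = 3, geom = 1

Step 1 — factor the characteristic polynomial to read off the algebraic multiplicities:
  χ_A(x) = (x + 1)^3

Step 2 — compute geometric multiplicities via the rank-nullity identity g(λ) = n − rank(A − λI):
  rank(A − (-1)·I) = 2, so dim ker(A − (-1)·I) = n − 2 = 1

Summary:
  λ = -1: algebraic multiplicity = 3, geometric multiplicity = 1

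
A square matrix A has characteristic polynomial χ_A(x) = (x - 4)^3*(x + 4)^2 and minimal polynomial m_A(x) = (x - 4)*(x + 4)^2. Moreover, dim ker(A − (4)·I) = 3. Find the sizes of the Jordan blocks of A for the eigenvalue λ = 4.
Block sizes for λ = 4: [1, 1, 1]

Step 1 — from the characteristic polynomial, algebraic multiplicity of λ = 4 is 3. From dim ker(A − (4)·I) = 3, there are exactly 3 Jordan blocks for λ = 4.
Step 2 — from the minimal polynomial, the factor (x − 4) tells us the largest block for λ = 4 has size 1.
Step 3 — with total size 3, 3 blocks, and largest block 1, the block sizes (in nonincreasing order) are [1, 1, 1].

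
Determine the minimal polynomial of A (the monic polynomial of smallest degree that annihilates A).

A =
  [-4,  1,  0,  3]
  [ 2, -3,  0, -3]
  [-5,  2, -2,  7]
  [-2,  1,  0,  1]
x^2 + 4*x + 4

The characteristic polynomial is χ_A(x) = (x + 2)^4, so the eigenvalues are known. The minimal polynomial is
  m_A(x) = Π_λ (x − λ)^{k_λ}
where k_λ is the size of the *largest* Jordan block for λ (equivalently, the smallest k with (A − λI)^k v = 0 for every generalised eigenvector v of λ).

  λ = -2: largest Jordan block has size 2, contributing (x + 2)^2

So m_A(x) = (x + 2)^2 = x^2 + 4*x + 4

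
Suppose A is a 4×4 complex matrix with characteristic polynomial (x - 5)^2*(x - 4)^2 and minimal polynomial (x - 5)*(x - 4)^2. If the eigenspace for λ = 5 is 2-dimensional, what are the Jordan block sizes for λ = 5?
Block sizes for λ = 5: [1, 1]

Step 1 — from the characteristic polynomial, algebraic multiplicity of λ = 5 is 2. From dim ker(A − (5)·I) = 2, there are exactly 2 Jordan blocks for λ = 5.
Step 2 — from the minimal polynomial, the factor (x − 5) tells us the largest block for λ = 5 has size 1.
Step 3 — with total size 2, 2 blocks, and largest block 1, the block sizes (in nonincreasing order) are [1, 1].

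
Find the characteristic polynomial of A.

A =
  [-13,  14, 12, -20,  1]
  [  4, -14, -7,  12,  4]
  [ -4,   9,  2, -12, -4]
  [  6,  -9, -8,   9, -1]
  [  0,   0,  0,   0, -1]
x^5 + 17*x^4 + 106*x^3 + 290*x^2 + 325*x + 125

Expanding det(x·I − A) (e.g. by cofactor expansion or by noting that A is similar to its Jordan form J, which has the same characteristic polynomial as A) gives
  χ_A(x) = x^5 + 17*x^4 + 106*x^3 + 290*x^2 + 325*x + 125
which factors as (x + 1)^2*(x + 5)^3. The eigenvalues (with algebraic multiplicities) are λ = -5 with multiplicity 3, λ = -1 with multiplicity 2.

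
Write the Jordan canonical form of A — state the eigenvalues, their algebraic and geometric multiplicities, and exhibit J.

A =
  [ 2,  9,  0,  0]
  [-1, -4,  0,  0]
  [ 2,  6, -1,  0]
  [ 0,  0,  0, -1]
J_2(-1) ⊕ J_1(-1) ⊕ J_1(-1)

The characteristic polynomial is
  det(x·I − A) = x^4 + 4*x^3 + 6*x^2 + 4*x + 1 = (x + 1)^4

Eigenvalues and multiplicities (the geometric multiplicity of λ is n − rank(A − λI), which equals the number of Jordan blocks for λ):
  λ = -1: algebraic multiplicity = 4, geometric multiplicity = 3

Determining the block sizes for each eigenvalue:
  λ = -1: 3 blocks summing to 4 forces exactly one block of size 2 and the rest size 1 → block sizes [2, 1, 1]

Assembling the blocks gives a Jordan form
J =
  [-1,  1,  0,  0]
  [ 0, -1,  0,  0]
  [ 0,  0, -1,  0]
  [ 0,  0,  0, -1]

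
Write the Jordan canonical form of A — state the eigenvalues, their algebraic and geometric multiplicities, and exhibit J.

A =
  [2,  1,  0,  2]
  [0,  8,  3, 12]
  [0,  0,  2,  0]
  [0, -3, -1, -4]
J_3(2) ⊕ J_1(2)

The characteristic polynomial is
  det(x·I − A) = x^4 - 8*x^3 + 24*x^2 - 32*x + 16 = (x - 2)^4

Eigenvalues and multiplicities (the geometric multiplicity of λ is n − rank(A − λI), which equals the number of Jordan blocks for λ):
  λ = 2: algebraic multiplicity = 4, geometric multiplicity = 2

Determining the block sizes for each eigenvalue:
  λ = 2: with am = 4 and gm = 2, the partition is not yet determined (e.g. several partitions of 4 into 2 parts exist). Let N = A − (2)·I. Computing rank(N^1) = 2, rank(N^2) = 1, rank(N^3) = 0; the number of blocks of size ≥ j is rank(N^{j−1}) − rank(N^j), giving [2, 1, 1]. So we have 1 block(s) of size 3, 1 block(s) of size 1 → block sizes [3, 1]

Assembling the blocks gives a Jordan form
J =
  [2, 1, 0, 0]
  [0, 2, 1, 0]
  [0, 0, 2, 0]
  [0, 0, 0, 2]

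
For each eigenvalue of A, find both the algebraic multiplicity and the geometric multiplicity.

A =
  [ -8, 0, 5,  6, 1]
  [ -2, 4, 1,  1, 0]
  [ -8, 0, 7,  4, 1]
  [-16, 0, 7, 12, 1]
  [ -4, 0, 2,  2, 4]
λ = 3: alg = 1, geom = 1; λ = 4: alg = 4, geom = 3

Step 1 — factor the characteristic polynomial to read off the algebraic multiplicities:
  χ_A(x) = (x - 4)^4*(x - 3)

Step 2 — compute geometric multiplicities via the rank-nullity identity g(λ) = n − rank(A − λI):
  rank(A − (3)·I) = 4, so dim ker(A − (3)·I) = n − 4 = 1
  rank(A − (4)·I) = 2, so dim ker(A − (4)·I) = n − 2 = 3

Summary:
  λ = 3: algebraic multiplicity = 1, geometric multiplicity = 1
  λ = 4: algebraic multiplicity = 4, geometric multiplicity = 3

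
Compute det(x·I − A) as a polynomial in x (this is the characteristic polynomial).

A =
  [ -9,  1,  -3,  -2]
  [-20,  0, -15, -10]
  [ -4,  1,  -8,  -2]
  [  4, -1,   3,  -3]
x^4 + 20*x^3 + 150*x^2 + 500*x + 625

Expanding det(x·I − A) (e.g. by cofactor expansion or by noting that A is similar to its Jordan form J, which has the same characteristic polynomial as A) gives
  χ_A(x) = x^4 + 20*x^3 + 150*x^2 + 500*x + 625
which factors as (x + 5)^4. The eigenvalues (with algebraic multiplicities) are λ = -5 with multiplicity 4.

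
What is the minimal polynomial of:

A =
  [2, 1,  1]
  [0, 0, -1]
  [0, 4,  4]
x^3 - 6*x^2 + 12*x - 8

The characteristic polynomial is χ_A(x) = (x - 2)^3, so the eigenvalues are known. The minimal polynomial is
  m_A(x) = Π_λ (x − λ)^{k_λ}
where k_λ is the size of the *largest* Jordan block for λ (equivalently, the smallest k with (A − λI)^k v = 0 for every generalised eigenvector v of λ).

  λ = 2: largest Jordan block has size 3, contributing (x − 2)^3

So m_A(x) = (x - 2)^3 = x^3 - 6*x^2 + 12*x - 8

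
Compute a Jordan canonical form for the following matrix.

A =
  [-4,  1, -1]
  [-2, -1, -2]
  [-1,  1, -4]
J_2(-3) ⊕ J_1(-3)

The characteristic polynomial is
  det(x·I − A) = x^3 + 9*x^2 + 27*x + 27 = (x + 3)^3

Eigenvalues and multiplicities (the geometric multiplicity of λ is n − rank(A − λI), which equals the number of Jordan blocks for λ):
  λ = -3: algebraic multiplicity = 3, geometric multiplicity = 2

Determining the block sizes for each eigenvalue:
  λ = -3: 2 blocks summing to 3 forces exactly one block of size 2 and the rest size 1 → block sizes [2, 1]

Assembling the blocks gives a Jordan form
J =
  [-3,  1,  0]
  [ 0, -3,  0]
  [ 0,  0, -3]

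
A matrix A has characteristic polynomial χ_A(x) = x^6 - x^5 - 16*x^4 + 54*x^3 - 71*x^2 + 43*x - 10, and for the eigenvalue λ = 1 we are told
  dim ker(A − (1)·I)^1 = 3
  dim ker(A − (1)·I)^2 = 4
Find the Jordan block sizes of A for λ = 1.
Block sizes for λ = 1: [2, 1, 1]

From the dimensions of kernels of powers, the number of Jordan blocks of size at least j is d_j − d_{j−1} where d_j = dim ker(N^j) (with d_0 = 0). Computing the differences gives [3, 1].
The number of blocks of size exactly k is (#blocks of size ≥ k) − (#blocks of size ≥ k + 1), so the partition is: 2 block(s) of size 1, 1 block(s) of size 2.
In nonincreasing order the block sizes are [2, 1, 1].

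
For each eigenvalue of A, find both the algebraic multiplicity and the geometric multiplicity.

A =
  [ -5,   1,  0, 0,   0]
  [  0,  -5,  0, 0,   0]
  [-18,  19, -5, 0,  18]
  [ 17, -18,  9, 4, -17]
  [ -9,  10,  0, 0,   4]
λ = -5: alg = 3, geom = 2; λ = 4: alg = 2, geom = 1

Step 1 — factor the characteristic polynomial to read off the algebraic multiplicities:
  χ_A(x) = (x - 4)^2*(x + 5)^3

Step 2 — compute geometric multiplicities via the rank-nullity identity g(λ) = n − rank(A − λI):
  rank(A − (-5)·I) = 3, so dim ker(A − (-5)·I) = n − 3 = 2
  rank(A − (4)·I) = 4, so dim ker(A − (4)·I) = n − 4 = 1

Summary:
  λ = -5: algebraic multiplicity = 3, geometric multiplicity = 2
  λ = 4: algebraic multiplicity = 2, geometric multiplicity = 1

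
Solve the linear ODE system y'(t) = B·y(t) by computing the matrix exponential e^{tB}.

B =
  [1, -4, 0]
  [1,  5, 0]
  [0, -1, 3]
e^{tB} =
  [-2*t*exp(3*t) + exp(3*t), -4*t*exp(3*t), 0]
  [t*exp(3*t), 2*t*exp(3*t) + exp(3*t), 0]
  [-t^2*exp(3*t)/2, -t^2*exp(3*t) - t*exp(3*t), exp(3*t)]

Strategy: write B = P · J · P⁻¹ where J is a Jordan canonical form, so e^{tB} = P · e^{tJ} · P⁻¹, and e^{tJ} can be computed block-by-block.

B has Jordan form
J =
  [3, 1, 0]
  [0, 3, 1]
  [0, 0, 3]
(up to reordering of blocks).

Per-block formulas:
  For a 3×3 Jordan block J_3(3): exp(t · J_3(3)) = e^(3t)·(I + t·N + (t^2/2)·N^2), where N is the 3×3 nilpotent shift.

After assembling e^{tJ} and conjugating by P, we get:

e^{tB} =
  [-2*t*exp(3*t) + exp(3*t), -4*t*exp(3*t), 0]
  [t*exp(3*t), 2*t*exp(3*t) + exp(3*t), 0]
  [-t^2*exp(3*t)/2, -t^2*exp(3*t) - t*exp(3*t), exp(3*t)]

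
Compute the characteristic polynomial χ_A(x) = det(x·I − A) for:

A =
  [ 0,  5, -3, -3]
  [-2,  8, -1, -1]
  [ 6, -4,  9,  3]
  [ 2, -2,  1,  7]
x^4 - 24*x^3 + 216*x^2 - 864*x + 1296

Expanding det(x·I − A) (e.g. by cofactor expansion or by noting that A is similar to its Jordan form J, which has the same characteristic polynomial as A) gives
  χ_A(x) = x^4 - 24*x^3 + 216*x^2 - 864*x + 1296
which factors as (x - 6)^4. The eigenvalues (with algebraic multiplicities) are λ = 6 with multiplicity 4.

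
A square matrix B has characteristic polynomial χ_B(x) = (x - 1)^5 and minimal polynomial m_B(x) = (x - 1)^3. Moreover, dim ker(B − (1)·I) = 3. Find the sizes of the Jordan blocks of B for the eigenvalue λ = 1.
Block sizes for λ = 1: [3, 1, 1]

Step 1 — from the characteristic polynomial, algebraic multiplicity of λ = 1 is 5. From dim ker(B − (1)·I) = 3, there are exactly 3 Jordan blocks for λ = 1.
Step 2 — from the minimal polynomial, the factor (x − 1)^3 tells us the largest block for λ = 1 has size 3.
Step 3 — with total size 5, 3 blocks, and largest block 3, the block sizes (in nonincreasing order) are [3, 1, 1].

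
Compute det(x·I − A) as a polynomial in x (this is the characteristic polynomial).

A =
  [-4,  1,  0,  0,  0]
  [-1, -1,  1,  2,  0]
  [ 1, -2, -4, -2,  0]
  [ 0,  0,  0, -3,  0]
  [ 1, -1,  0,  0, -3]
x^5 + 15*x^4 + 90*x^3 + 270*x^2 + 405*x + 243

Expanding det(x·I − A) (e.g. by cofactor expansion or by noting that A is similar to its Jordan form J, which has the same characteristic polynomial as A) gives
  χ_A(x) = x^5 + 15*x^4 + 90*x^3 + 270*x^2 + 405*x + 243
which factors as (x + 3)^5. The eigenvalues (with algebraic multiplicities) are λ = -3 with multiplicity 5.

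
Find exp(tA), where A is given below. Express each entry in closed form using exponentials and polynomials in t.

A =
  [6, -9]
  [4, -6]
e^{tA} =
  [6*t + 1, -9*t]
  [4*t, 1 - 6*t]

Strategy: write A = P · J · P⁻¹ where J is a Jordan canonical form, so e^{tA} = P · e^{tJ} · P⁻¹, and e^{tJ} can be computed block-by-block.

A has Jordan form
J =
  [0, 1]
  [0, 0]
(up to reordering of blocks).

Per-block formulas:
  For a 2×2 Jordan block J_2(0): exp(t · J_2(0)) = e^(0t)·(I + t·N), where N is the 2×2 nilpotent shift.

After assembling e^{tJ} and conjugating by P, we get:

e^{tA} =
  [6*t + 1, -9*t]
  [4*t, 1 - 6*t]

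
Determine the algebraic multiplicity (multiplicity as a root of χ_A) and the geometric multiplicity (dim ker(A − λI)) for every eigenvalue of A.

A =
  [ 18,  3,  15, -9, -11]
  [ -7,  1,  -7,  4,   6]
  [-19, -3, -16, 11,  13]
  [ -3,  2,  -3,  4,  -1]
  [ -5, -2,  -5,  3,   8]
λ = 3: alg = 5, geom = 2

Step 1 — factor the characteristic polynomial to read off the algebraic multiplicities:
  χ_A(x) = (x - 3)^5

Step 2 — compute geometric multiplicities via the rank-nullity identity g(λ) = n − rank(A − λI):
  rank(A − (3)·I) = 3, so dim ker(A − (3)·I) = n − 3 = 2

Summary:
  λ = 3: algebraic multiplicity = 5, geometric multiplicity = 2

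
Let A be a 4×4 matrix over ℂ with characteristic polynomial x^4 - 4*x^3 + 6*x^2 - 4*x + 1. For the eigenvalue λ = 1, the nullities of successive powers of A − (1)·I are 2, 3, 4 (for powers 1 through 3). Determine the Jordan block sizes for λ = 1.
Block sizes for λ = 1: [3, 1]

From the dimensions of kernels of powers, the number of Jordan blocks of size at least j is d_j − d_{j−1} where d_j = dim ker(N^j) (with d_0 = 0). Computing the differences gives [2, 1, 1].
The number of blocks of size exactly k is (#blocks of size ≥ k) − (#blocks of size ≥ k + 1), so the partition is: 1 block(s) of size 1, 1 block(s) of size 3.
In nonincreasing order the block sizes are [3, 1].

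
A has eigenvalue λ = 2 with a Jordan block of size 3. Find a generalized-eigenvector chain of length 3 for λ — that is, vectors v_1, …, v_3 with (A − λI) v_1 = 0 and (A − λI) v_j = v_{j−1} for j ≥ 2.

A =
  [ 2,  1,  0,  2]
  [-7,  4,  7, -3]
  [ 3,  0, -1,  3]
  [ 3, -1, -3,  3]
A Jordan chain for λ = 2 of length 3:
v_1 = (-1, -2, 0, 1)ᵀ
v_2 = (0, -7, 3, 3)ᵀ
v_3 = (1, 0, 0, 0)ᵀ

Let N = A − (2)·I. We want v_3 with N^3 v_3 = 0 but N^2 v_3 ≠ 0; then v_{j-1} := N · v_j for j = 3, …, 2.

Pick v_3 = (1, 0, 0, 0)ᵀ.
Then v_2 = N · v_3 = (0, -7, 3, 3)ᵀ.
Then v_1 = N · v_2 = (-1, -2, 0, 1)ᵀ.

Sanity check: (A − (2)·I) v_1 = (0, 0, 0, 0)ᵀ = 0. ✓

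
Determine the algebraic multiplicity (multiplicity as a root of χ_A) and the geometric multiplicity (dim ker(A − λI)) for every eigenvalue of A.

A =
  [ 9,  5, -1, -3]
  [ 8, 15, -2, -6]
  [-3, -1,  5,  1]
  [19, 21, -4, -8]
λ = 5: alg = 3, geom = 2; λ = 6: alg = 1, geom = 1

Step 1 — factor the characteristic polynomial to read off the algebraic multiplicities:
  χ_A(x) = (x - 6)*(x - 5)^3

Step 2 — compute geometric multiplicities via the rank-nullity identity g(λ) = n − rank(A − λI):
  rank(A − (5)·I) = 2, so dim ker(A − (5)·I) = n − 2 = 2
  rank(A − (6)·I) = 3, so dim ker(A − (6)·I) = n − 3 = 1

Summary:
  λ = 5: algebraic multiplicity = 3, geometric multiplicity = 2
  λ = 6: algebraic multiplicity = 1, geometric multiplicity = 1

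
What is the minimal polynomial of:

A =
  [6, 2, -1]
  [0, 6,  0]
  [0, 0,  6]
x^2 - 12*x + 36

The characteristic polynomial is χ_A(x) = (x - 6)^3, so the eigenvalues are known. The minimal polynomial is
  m_A(x) = Π_λ (x − λ)^{k_λ}
where k_λ is the size of the *largest* Jordan block for λ (equivalently, the smallest k with (A − λI)^k v = 0 for every generalised eigenvector v of λ).

  λ = 6: largest Jordan block has size 2, contributing (x − 6)^2

So m_A(x) = (x - 6)^2 = x^2 - 12*x + 36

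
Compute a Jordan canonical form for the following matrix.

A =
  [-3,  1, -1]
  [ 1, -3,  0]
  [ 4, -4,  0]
J_3(-2)

The characteristic polynomial is
  det(x·I − A) = x^3 + 6*x^2 + 12*x + 8 = (x + 2)^3

Eigenvalues and multiplicities (the geometric multiplicity of λ is n − rank(A − λI), which equals the number of Jordan blocks for λ):
  λ = -2: algebraic multiplicity = 3, geometric multiplicity = 1

Determining the block sizes for each eigenvalue:
  λ = -2: one block (gm = 1), so the single block has size am = 3 → block sizes [3]

Assembling the blocks gives a Jordan form
J =
  [-2,  1,  0]
  [ 0, -2,  1]
  [ 0,  0, -2]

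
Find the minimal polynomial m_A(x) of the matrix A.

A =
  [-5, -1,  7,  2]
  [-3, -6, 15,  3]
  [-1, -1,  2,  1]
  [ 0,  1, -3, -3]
x^2 + 6*x + 9

The characteristic polynomial is χ_A(x) = (x + 3)^4, so the eigenvalues are known. The minimal polynomial is
  m_A(x) = Π_λ (x − λ)^{k_λ}
where k_λ is the size of the *largest* Jordan block for λ (equivalently, the smallest k with (A − λI)^k v = 0 for every generalised eigenvector v of λ).

  λ = -3: largest Jordan block has size 2, contributing (x + 3)^2

So m_A(x) = (x + 3)^2 = x^2 + 6*x + 9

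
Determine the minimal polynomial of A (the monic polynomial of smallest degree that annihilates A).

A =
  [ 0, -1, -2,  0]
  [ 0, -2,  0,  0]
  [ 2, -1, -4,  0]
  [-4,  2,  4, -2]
x^2 + 4*x + 4

The characteristic polynomial is χ_A(x) = (x + 2)^4, so the eigenvalues are known. The minimal polynomial is
  m_A(x) = Π_λ (x − λ)^{k_λ}
where k_λ is the size of the *largest* Jordan block for λ (equivalently, the smallest k with (A − λI)^k v = 0 for every generalised eigenvector v of λ).

  λ = -2: largest Jordan block has size 2, contributing (x + 2)^2

So m_A(x) = (x + 2)^2 = x^2 + 4*x + 4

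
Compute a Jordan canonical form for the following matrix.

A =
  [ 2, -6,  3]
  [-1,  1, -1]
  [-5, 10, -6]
J_2(-1) ⊕ J_1(-1)

The characteristic polynomial is
  det(x·I − A) = x^3 + 3*x^2 + 3*x + 1 = (x + 1)^3

Eigenvalues and multiplicities (the geometric multiplicity of λ is n − rank(A − λI), which equals the number of Jordan blocks for λ):
  λ = -1: algebraic multiplicity = 3, geometric multiplicity = 2

Determining the block sizes for each eigenvalue:
  λ = -1: 2 blocks summing to 3 forces exactly one block of size 2 and the rest size 1 → block sizes [2, 1]

Assembling the blocks gives a Jordan form
J =
  [-1,  1,  0]
  [ 0, -1,  0]
  [ 0,  0, -1]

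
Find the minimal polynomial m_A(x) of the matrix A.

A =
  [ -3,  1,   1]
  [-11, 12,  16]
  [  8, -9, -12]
x^3 + 3*x^2 + 3*x + 1

The characteristic polynomial is χ_A(x) = (x + 1)^3, so the eigenvalues are known. The minimal polynomial is
  m_A(x) = Π_λ (x − λ)^{k_λ}
where k_λ is the size of the *largest* Jordan block for λ (equivalently, the smallest k with (A − λI)^k v = 0 for every generalised eigenvector v of λ).

  λ = -1: largest Jordan block has size 3, contributing (x + 1)^3

So m_A(x) = (x + 1)^3 = x^3 + 3*x^2 + 3*x + 1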